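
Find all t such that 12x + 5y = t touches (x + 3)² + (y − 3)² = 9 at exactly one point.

t = −60 or t = 18

Tangency holds when the distance from the centre (−3, 3) to the line equals the radius 3:
|12·(−3) + 5·3 − t| / √169 = 3
|t − (−21)| = 3·13, so t = 18 or t = −60.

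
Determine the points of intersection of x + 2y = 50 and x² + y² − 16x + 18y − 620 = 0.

Express y = (50 − x)/2 and substitute into the circle:
5x² − 200x + 1820 = 0  ⟹  x² − 40x + 364 = 0
x = 26 or x = 14, giving (26, 12) and (14, 18).

(14, 18) and (26, 12)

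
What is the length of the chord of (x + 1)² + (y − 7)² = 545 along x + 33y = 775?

√1090

Centre (−1, 7), r² = 545. Perpendicular distance d from centre to line = |−545| / √1090 = 545/√1090.
Half the chord is √(r² − d²) = √(545/2), so the full chord is √1090.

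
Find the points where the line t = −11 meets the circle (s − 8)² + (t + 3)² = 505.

Express t = −11 and substitute into the circle:
s² − 16s − 377 = 0
s = 29 or s = −13, giving (29, −11) and (−13, −11).

(−13, −11) and (29, −11)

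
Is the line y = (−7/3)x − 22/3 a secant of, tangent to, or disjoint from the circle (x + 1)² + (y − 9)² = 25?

Substituting the line into the circle gives 58x² + 704x + 2185 = 0.
Discriminant = (704)² − 4·58·(2185) = −11304 < 0.
No real roots: the line does not meet the circle.

disjoint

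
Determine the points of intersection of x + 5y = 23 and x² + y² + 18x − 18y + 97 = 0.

From the line, y = (23 − x)/5. Substituting:
26x² + 494x + 884 = 0  ⟹  x² + 19x + 34 = 0
x = −2 or x = −17, giving (−2, 5) and (−17, 8).

(−17, 8) and (−2, 5)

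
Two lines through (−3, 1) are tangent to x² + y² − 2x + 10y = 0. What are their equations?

Write the tangent as mx − y + (1 − m·(−3)) = 0 and set its distance from the centre to √26:
(4m − (−6))² = 26(m² + 1)
5m² − 24m − 5 = 0, so m = 5 or m = −1/5.
Through (−3, 1) these give 5x − y = −16 and x + 5y = 2.

5x − y = −16 and x + 5y = 2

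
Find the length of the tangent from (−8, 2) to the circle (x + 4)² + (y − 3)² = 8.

3

Centre (−4, 3), r² = 8. |PO|² = (−4)² + (−1)² = 17.
By the tangent–radius right angle, tangent length = √(|PO|² − r²) = √9 = 3.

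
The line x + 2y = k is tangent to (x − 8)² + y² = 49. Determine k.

k = 8 ± 7√5

The line touches the circle iff its distance from (8, 0) is 7:
|1·8 + 2·0 − k| / √5 = 7
|k − (8)| = 7√5.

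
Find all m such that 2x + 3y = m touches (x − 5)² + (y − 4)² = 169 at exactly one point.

Tangency holds when the distance from the centre (5, 4) to the line equals the radius 13:
|2·5 + 3·4 − m| / √13 = 13
|m − (22)| = 13√13.

m = 22 ± 13√13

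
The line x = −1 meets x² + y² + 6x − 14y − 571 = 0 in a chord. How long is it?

50

Centre (−3, 7), r² = 629. Perpendicular distance d from centre to line = |−2| / √1 = 2.
Chord = 2√(r² − d²) = 2·√(625) = 50.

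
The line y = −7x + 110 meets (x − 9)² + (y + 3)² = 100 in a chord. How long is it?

10√2

Centre (9, −3), r² = 100. Perpendicular distance d from centre to line = |−50| / √50 = 50/√50.
Chord = 2√(r² − d²) = 2·√(50) = 10√2.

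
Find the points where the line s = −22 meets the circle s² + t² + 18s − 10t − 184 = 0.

The line gives s = −22. Substituting into the circle:
t² − 10t − 96 = 0
t = 16 or t = −6, giving (−22, 16) and (−22, −6).

(−22, −6) and (−22, 16)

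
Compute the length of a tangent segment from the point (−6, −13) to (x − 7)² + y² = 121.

Centre (7, 0), r² = 121. |PO|² = (−13)² + (−13)² = 338.
By the tangent–radius right angle, tangent length = √(|PO|² − r²) = √217.

√217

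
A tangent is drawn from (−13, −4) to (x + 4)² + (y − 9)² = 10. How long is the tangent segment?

4√15

The centre is (−4, 9) and r = √10. The square of the distance from P to the centre is 81 + 169 = 250.
The tangent meets the radius at right angles, so tangent² = |PO|² − r² = 250 − 10 = 240.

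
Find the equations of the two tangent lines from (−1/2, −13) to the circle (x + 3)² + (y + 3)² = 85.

Let a tangent through (−1/2, −13) have slope m. Its distance from (−3, −3) must equal √85:
[m·(−5/2) − (10)]² = 85(m² + 1)
63m² − 40m − 12 = 0, so m = 6/7 or m = −2/9.
With m = 6/7: 6x − 7y = 88. With m = −2/9: 2x + 9y = −118.

6x − 7y = 88 and 2x + 9y = −118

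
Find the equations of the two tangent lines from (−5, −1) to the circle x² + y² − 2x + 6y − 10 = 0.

A line y − (−1) = m(x − (−5)) is tangent when its distance from (1, −3) is 2√5:
(6m − (−2))² = 20(m² + 1)
2m² + 3m − 2 = 0, so m = 1/2 or m = −2.
Through (−5, −1) these give x − 2y = −3 and 2x + y = −11.

x − 2y = −3 and 2x + y = −11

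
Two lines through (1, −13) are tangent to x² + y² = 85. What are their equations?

6x + 7y = −85 and 7x − 6y = 85

Let a tangent through (1, −13) have slope m. Its distance from (0, 0) must equal √85:
(−1m − (13))² = 85(m² + 1)
42m² − 13m − 42 = 0, so m = −6/7 or m = 7/6.
With m = −6/7: 6x + 7y = −85. With m = 7/6: 7x − 6y = 85.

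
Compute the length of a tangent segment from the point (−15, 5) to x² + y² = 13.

√237

The centre is (0, 0) and r = √13. The square of the distance from P to the centre is 225 + 25 = 250.
The tangent meets the radius at right angles, so tangent² = |PO|² − r² = 250 − 13 = 237.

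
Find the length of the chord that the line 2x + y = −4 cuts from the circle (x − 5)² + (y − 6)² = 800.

24√5

Centre (5, 6), r² = 800. Perpendicular distance d from centre to line = |20| / √5 = 20/√5.
Chord = 2√(r² − d²) = 2·√(720) = 24√5.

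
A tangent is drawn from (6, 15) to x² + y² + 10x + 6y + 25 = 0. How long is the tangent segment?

Centre (−5, −3), r² = 9. |PO|² = (11)² + (18)² = 445.
By the tangent–radius right angle, tangent length = √(|PO|² − r²) = √436 = 2√109.

2√109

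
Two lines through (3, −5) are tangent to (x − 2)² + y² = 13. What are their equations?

3x − 2y = 19 and 2x + 3y = −9

A line y − (−5) = m(x − (3)) is tangent when its distance from (2, 0) is √13:
[m·(−1) − (5)]² = 13(m² + 1)
6m² − 5m − 6 = 0, so m = 3/2 or m = −2/3.
Through (3, −5) these give 3x − 2y = 19 and 2x + 3y = −9.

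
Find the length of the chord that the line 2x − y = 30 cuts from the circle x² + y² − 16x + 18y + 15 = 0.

The distance from (8, −9) to the line is 5/√5, and r² = 130.
Half the chord is √(r² − d²) = √(125), so the full chord is 10√5.

10√5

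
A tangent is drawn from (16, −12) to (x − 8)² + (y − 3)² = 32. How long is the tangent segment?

√257

With centre O = (8, 3), |OP|² = 289 and r² = 32.
By the tangent–radius right angle, tangent length = √(|PO|² − r²) = √257.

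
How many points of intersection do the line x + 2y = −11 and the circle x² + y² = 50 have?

2

d² = (1·0 + 2·0 − (−11))²/5 = 121/5; r² = 50.
Since d² < r², the line cuts the circle twice.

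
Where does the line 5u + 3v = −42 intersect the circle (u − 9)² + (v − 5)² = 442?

Substitute v = (−42 − 5u)/3:
34u² + 408u = 0  ⟹  u² + 12u = 0
u = 0 or u = −12, giving (0, −14) and (−12, 6).

(−12, 6) and (0, −14)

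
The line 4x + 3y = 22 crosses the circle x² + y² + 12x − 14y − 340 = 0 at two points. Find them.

Substitute y = (22 − 4x)/3:
25x² + 100x − 3500 = 0  ⟹  x² + 4x − 140 = 0
x = 10 or x = −14, giving (10, −6) and (−14, 26).

(−14, 26) and (10, −6)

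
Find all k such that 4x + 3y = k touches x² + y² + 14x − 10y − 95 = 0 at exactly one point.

Tangency holds when the distance from the centre (−7, 5) to the line equals the radius 13:
|4·(−7) + 3·5 − k| / √25 = 13
|k − (−13)| = 13·5, so k = 52 or k = −78.

k = −78 or k = 52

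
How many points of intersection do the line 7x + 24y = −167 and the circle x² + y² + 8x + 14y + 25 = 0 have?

2

Substituting the line into the circle gives 625x² + 4594x − 13823 = 0.
Δ = 21104836 − (−34557500) = 55662336.
Two real roots: the line is a secant.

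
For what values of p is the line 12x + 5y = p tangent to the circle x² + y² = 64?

For a tangent, require d(centre, line) = r = 8.
|12·0 + 5·0 − p| / √169 = 8
|p| = 8·13, so p = 104 or p = −104.

p = −104 or p = 104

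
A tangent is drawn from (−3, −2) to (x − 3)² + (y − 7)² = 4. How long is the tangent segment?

With centre O = (3, 7), |OP|² = 117 and r² = 4.
Power of the point: PT² = |PO|² − r² = 113, so PT = √113.

√113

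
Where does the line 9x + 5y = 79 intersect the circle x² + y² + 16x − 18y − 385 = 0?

From the line, y = (79 − 9x)/5. Substituting:
106x² − 212x − 10494 = 0  ⟹  x² − 2x − 99 = 0
x = 11 or x = −9, giving (11, −4) and (−9, 32).

(−9, 32) and (11, −4)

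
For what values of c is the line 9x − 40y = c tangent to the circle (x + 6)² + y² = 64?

Tangency holds when the distance from the centre (−6, 0) to the line equals the radius 8:
|9·(−6) − 40·0 − c| / √1681 = 8
|c − (−54)| = 8·41, so c = 274 or c = −382.

c = −382 or c = 274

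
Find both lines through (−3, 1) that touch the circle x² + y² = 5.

Write the tangent as mx − y + (1 − m·(−3)) = 0 and set its distance from the centre to √5:
(3m − (−1))² = 5(m² + 1)
2m² + 3m − 2 = 0, so m = 1/2 or m = −2.
With m = 1/2: x − 2y = −5. With m = −2: 2x + y = −5.

x − 2y = −5 and 2x + y = −5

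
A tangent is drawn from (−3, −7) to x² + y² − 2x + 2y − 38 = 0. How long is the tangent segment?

The centre is (1, −1) and r = 2√10. The square of the distance from P to the centre is 16 + 36 = 52.
Power of the point: PT² = |PO|² − r² = 12, so PT = 2√3.

2√3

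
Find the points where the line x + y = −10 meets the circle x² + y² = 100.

Express y = −x − 10 and substitute into the circle:
2x² + 20x = 0  ⟹  x² + 10x = 0
x = 0 or x = −10, giving (0, −10) and (−10, 0).

(−10, 0) and (0, −10)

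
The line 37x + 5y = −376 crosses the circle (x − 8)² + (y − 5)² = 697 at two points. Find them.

(−13, 21) and (−8, −16)

From the line, y = (−376 − 37x)/5. Substituting:
1394x² + 29274x + 144976 = 0  ⟹  x² + 21x + 104 = 0
x = −8 or x = −13, giving (−8, −16) and (−13, 21).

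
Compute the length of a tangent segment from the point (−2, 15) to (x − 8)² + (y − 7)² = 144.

2√5

Centre (8, 7), r² = 144. |PO|² = (−10)² + (8)² = 164.
The tangent meets the radius at right angles, so tangent² = |PO|² − r² = 164 − 144 = 20.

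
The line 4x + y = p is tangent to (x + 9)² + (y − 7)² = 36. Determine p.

Tangency holds when the distance from the centre (−9, 7) to the line equals the radius 6:
|4·(−9) + 1·7 − p| / √17 = 6
|p − (−29)| = 6√17.

p = −29 ± 6√17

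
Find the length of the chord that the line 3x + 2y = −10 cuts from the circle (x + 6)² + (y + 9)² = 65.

2√13

Express y = (−10 − 3x)/2 and substitute into the circle:
13x² − 52 = 0  ⟹  x² − 4 = 0
x = 2 or x = −2, giving (2, −8) and (−2, −2).
|(2, −8) − (−2, −2)| = √((4)² + (−6)²) = 2√13.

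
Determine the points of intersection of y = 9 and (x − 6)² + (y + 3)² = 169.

(1, 9) and (11, 9)

From the line, y = 9. Substituting:
x² − 12x + 11 = 0
x = 11 or x = 1, giving (11, 9) and (1, 9).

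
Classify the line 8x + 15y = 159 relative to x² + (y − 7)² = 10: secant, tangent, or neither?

Substituting the line into the circle gives 289x² − 864x + 666 = 0.
Discriminant = (−864)² − 4·289·(666) = −23400 < 0.
No real roots: the line does not meet the circle.

neither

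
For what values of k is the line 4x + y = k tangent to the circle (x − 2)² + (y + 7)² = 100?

k = 1 ± 10√17

The line touches the circle iff its distance from (2, −7) is 10:
|4·2 + 1·(−7) − k| / √17 = 10
|k − (1)| = 10√17.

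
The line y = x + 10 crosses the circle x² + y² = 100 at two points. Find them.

Express y = x + 10 and substitute into the circle:
2x² + 20x = 0  ⟹  x² + 10x = 0
x = 0 or x = −10, giving (0, 10) and (−10, 0).

(−10, 0) and (0, 10)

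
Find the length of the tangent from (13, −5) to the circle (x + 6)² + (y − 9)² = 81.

2√119

The centre is (−6, 9) and r = 9. The square of the distance from P to the centre is 361 + 196 = 557.
Power of the point: PT² = |PO|² − r² = 476, so PT = 2√119.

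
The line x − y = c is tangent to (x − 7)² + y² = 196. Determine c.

Tangency holds when the distance from the centre (7, 0) to the line equals the radius 14:
|1·7 − 1·0 − c| / √2 = 14
|c − (7)| = 14√2.

c = 7 ± 14√2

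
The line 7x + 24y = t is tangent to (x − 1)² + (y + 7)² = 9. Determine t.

t = −236 or t = −86

Tangency holds when the distance from the centre (1, −7) to the line equals the radius 3:
|7·1 + 24·(−7) − t| / √625 = 3
|t − (−161)| = 3·25, so t = −86 or t = −236.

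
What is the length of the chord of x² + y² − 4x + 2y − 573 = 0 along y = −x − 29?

Express y = −x − 29 and substitute into the circle:
2x² + 52x + 210 = 0  ⟹  x² + 26x + 105 = 0
x = −5 or x = −21, giving (−5, −24) and (−21, −8).
|(−5, −24) − (−21, −8)| = √((16)² + (−16)²) = 16√2.

16√2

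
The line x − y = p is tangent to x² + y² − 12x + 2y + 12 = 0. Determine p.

Tangency holds when the distance from the centre (6, −1) to the line equals the radius 5:
|1·6 − 1·(−1) − p| / √2 = 5
|p − (7)| = 5√2.

p = 7 ± 5√2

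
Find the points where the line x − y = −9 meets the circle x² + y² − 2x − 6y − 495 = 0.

Substitute y = x + 9:
2x² + 10x − 468 = 0  ⟹  x² + 5x − 234 = 0
x = 13 or x = −18, giving (13, 22) and (−18, −9).

(−18, −9) and (13, 22)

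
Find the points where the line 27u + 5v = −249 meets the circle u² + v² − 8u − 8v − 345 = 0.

From the line, v = (−249 − 27u)/5. Substituting:
754u² + 14326u + 63336 = 0  ⟹  u² + 19u + 84 = 0
u = −7 or u = −12, giving (−7, −12) and (−12, 15).

(−12, 15) and (−7, −12)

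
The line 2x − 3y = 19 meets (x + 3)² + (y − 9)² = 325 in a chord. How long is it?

6√13

Express y = (−19 + 2x)/3 and substitute into the circle:
13x² − 130x − 728 = 0  ⟹  x² − 10x − 56 = 0
x = 14 or x = −4, giving (14, 3) and (−4, −9).
Chord length = distance between (14, 3) and (−4, −9) = √468 = 6√13.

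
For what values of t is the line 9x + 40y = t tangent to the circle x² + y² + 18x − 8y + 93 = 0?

The line touches the circle iff its distance from (−9, 4) is 2:
|9·(−9) + 40·4 − t| / √1681 = 2
|t − (79)| = 2·41, so t = 161 or t = −3.

t = −3 or t = 161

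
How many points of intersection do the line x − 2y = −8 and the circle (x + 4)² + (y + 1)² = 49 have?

d² = (1·(−4) − 2·(−1) − (−8))²/5 = 36/5; r² = 49.
Since d² < r², the line cuts the circle twice.

2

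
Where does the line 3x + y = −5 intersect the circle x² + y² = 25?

(−3, 4) and (0, −5)

Substitute y = −3x − 5:
10x² + 30x = 0  ⟹  x² + 3x = 0
x = 0 or x = −3, giving (0, −5) and (−3, 4).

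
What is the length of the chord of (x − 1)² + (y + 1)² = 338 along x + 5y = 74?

4√26

Express y = (74 − x)/5 and substitute into the circle:
26x² − 208x − 2184 = 0  ⟹  x² − 8x − 84 = 0
x = 14 or x = −6, giving (14, 12) and (−6, 16).
|(14, 12) − (−6, 16)| = √((20)² + (−4)²) = 4√26.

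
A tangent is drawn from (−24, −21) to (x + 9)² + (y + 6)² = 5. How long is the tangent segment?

√445

With centre O = (−9, −6), |OP|² = 450 and r² = 5.
By the tangent–radius right angle, tangent length = √(|PO|² − r²) = √445.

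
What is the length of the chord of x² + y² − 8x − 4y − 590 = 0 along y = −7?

Centre (4, 2), r² = 610. Perpendicular distance d from centre to line = |9| / √1 = 9.
Half the chord is √(r² − d²) = √(529), so the full chord is 46.

46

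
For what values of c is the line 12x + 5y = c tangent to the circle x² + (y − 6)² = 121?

For a tangent, require d(centre, line) = r = 11.
|12·0 + 5·6 − c| / √169 = 11
|c − (30)| = 11·13, so c = 173 or c = −113.

c = −113 or c = 173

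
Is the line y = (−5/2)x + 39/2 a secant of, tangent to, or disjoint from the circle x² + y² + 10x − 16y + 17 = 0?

disjoint

d² = (5·(−5) + 2·8 − (39))²/29 = 2304/29; r² = 72.
Since d² > r², the line lies outside the circle.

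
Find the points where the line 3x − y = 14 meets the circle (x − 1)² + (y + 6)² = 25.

Express y = 3x − 14 and substitute into the circle:
10x² − 50x + 40 = 0  ⟹  x² − 5x + 4 = 0
x = 4 or x = 1, giving (4, −2) and (1, −11).

(1, −11) and (4, −2)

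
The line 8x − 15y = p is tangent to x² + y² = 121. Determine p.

For a tangent, require d(centre, line) = r = 11.
|8·0 − 15·0 − p| / √289 = 11
|p| = 11·17, so p = 187 or p = −187.

p = −187 or p = 187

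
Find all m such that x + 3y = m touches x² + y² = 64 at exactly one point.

For a tangent, require d(centre, line) = r = 8.
|1·0 + 3·0 − m| / √10 = 8
|m| = 8√10.

m = ±8√10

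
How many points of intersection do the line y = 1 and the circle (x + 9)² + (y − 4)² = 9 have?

Centre (−9, 4), r² = 9. Distance² from centre to line = (3)² = 9.
Since d² = r², the line is tangent.

1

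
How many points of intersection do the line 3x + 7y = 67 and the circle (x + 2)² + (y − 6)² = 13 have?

0

Substituting the line into the circle gives 58x² + 46x + 184 = 0.
Δ = 2116 − 42688 = −40572.
No real roots: the line does not meet the circle.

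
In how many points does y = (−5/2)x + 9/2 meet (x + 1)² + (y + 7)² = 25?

d² = (5·(−1) + 2·(−7) − (9))²/29 = 784/29; r² = 25.
Since d² > r², the line lies outside the circle.

0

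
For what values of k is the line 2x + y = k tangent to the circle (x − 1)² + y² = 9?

k = 2 ± 3√5

For a tangent, require d(centre, line) = r = 3.
|2·1 + 1·0 − k| / √5 = 3
|k − (2)| = 3√5.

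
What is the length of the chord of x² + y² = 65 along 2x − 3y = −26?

2√13

Substitute y = (26 + 2x)/3:
13x² + 104x + 91 = 0  ⟹  x² + 8x + 7 = 0
x = −1 or x = −7, giving (−1, 8) and (−7, 4).
|(−1, 8) − (−7, 4)| = √((6)² + (4)²) = 2√13.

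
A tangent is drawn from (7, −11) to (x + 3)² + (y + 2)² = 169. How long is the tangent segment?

2√3

Centre (−3, −2), r² = 169. |PO|² = (10)² + (−9)² = 181.
By the tangent–radius right angle, tangent length = √(|PO|² − r²) = √12 = 2√3.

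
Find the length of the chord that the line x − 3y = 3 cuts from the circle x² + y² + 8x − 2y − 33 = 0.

4√10

Centre (−4, 1), r² = 50. Perpendicular distance d from centre to line = |−10| / √10 = 10/√10.
Half the chord is √(r² − d²) = √(40), so the full chord is 4√10.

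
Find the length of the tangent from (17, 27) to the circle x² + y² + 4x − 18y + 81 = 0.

With centre O = (−2, 9), |OP|² = 685 and r² = 4.
The tangent meets the radius at right angles, so tangent² = |PO|² − r² = 685 − 4 = 681.

√681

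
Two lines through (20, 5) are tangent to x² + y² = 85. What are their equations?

Let a tangent through (20, 5) have slope m. Its distance from (0, 0) must equal √85:
(−20m − (−5))² = 85(m² + 1)
63m² − 40m − 12 = 0, so m = −2/9 or m = 6/7.
Through (20, 5) these give 2x + 9y = 85 and 6x − 7y = 85.

2x + 9y = 85 and 6x − 7y = 85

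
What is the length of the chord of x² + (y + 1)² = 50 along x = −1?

14

The line gives x = −1. Substituting into the circle:
y² + 2y − 48 = 0
y = 6 or y = −8, giving (−1, 6) and (−1, −8).
Chord length = distance between (−1, 6) and (−1, −8) = √196 = 14.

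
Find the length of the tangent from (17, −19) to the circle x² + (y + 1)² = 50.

√563

With centre O = (0, −1), |OP|² = 613 and r² = 50.
Power of the point: PT² = |PO|² − r² = 563, so PT = √563.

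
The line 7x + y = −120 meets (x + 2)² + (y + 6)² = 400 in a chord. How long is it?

20√2

Substitute y = −7x − 120:
50x² + 1600x + 12600 = 0  ⟹  x² + 32x + 252 = 0
x = −14 or x = −18, giving (−14, −22) and (−18, 6).
|(−14, −22) − (−18, 6)| = √((4)² + (−28)²) = 20√2.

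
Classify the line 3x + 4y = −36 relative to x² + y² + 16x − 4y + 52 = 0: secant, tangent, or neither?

Substituting the line into the circle gives 25x² + 520x + 2704 = 0.
Δ = 270400 − 270400 = 0.
A repeated root: the line is tangent.

tangent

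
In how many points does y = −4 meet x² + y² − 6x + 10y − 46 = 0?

2

d² = (0·3 + 1·(−5) − (−4))² = 1; r² = 80.
Since d² < r², the line cuts the circle twice.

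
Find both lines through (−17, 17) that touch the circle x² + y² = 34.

Write the tangent as mx − y + (17 − m·(−17)) = 0 and set its distance from the centre to √34:
(17m − (−17))² = 34(m² + 1)
15m² + 34m + 15 = 0, so m = −3/5 or m = −5/3.
Through (−17, 17) these give 3x + 5y = 34 and 5x + 3y = −34.

3x + 5y = 34 and 5x + 3y = −34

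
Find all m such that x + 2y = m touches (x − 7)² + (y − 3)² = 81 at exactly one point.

m = 13 ± 9√5

Tangency holds when the distance from the centre (7, 3) to the line equals the radius 9:
|1·7 + 2·3 − m| / √5 = 9
|m − (13)| = 9√5.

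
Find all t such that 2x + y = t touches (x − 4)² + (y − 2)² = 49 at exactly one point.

t = 10 ± 7√5

For a tangent, require d(centre, line) = r = 7.
|2·4 + 1·2 − t| / √5 = 7
|t − (10)| = 7√5.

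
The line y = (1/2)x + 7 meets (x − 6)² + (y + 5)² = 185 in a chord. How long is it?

Centre (6, −5), r² = 185. Perpendicular distance d from centre to line = |30| / √5 = 30/√5.
Half the chord is √(r² − d²) = √(5), so the full chord is 2√5.

2√5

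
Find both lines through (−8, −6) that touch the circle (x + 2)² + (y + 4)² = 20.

x + 2y = −20 and 2x − y = −10

Write the tangent as mx − y + (−6 − m·(−8)) = 0 and set its distance from the centre to 2√5:
(6m − (2))² = 20(m² + 1)
2m² − 3m − 2 = 0, so m = −1/2 or m = 2.
Through (−8, −6) these give x + 2y = −20 and 2x − y = −10.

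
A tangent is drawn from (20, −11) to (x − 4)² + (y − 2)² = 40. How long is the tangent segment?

With centre O = (4, 2), |OP|² = 425 and r² = 40.
By the tangent–radius right angle, tangent length = √(|PO|² − r²) = √385.

√385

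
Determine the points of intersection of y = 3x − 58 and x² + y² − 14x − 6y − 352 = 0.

(14, −16) and (24, 14)

Substitute y = 3x − 58:
10x² − 380x + 3360 = 0  ⟹  x² − 38x + 336 = 0
x = 24 or x = 14, giving (24, 14) and (14, −16).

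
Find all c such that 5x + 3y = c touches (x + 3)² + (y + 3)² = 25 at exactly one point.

c = −24 ± 5√34

For a tangent, require d(centre, line) = r = 5.
|5·(−3) + 3·(−3) − c| / √34 = 5
|c − (−24)| = 5√34.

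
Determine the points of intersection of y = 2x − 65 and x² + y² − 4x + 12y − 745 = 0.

From the line, y = 2x − 65. Substituting:
5x² − 240x + 2700 = 0  ⟹  x² − 48x + 540 = 0
x = 30 or x = 18, giving (30, −5) and (18, −29).

(18, −29) and (30, −5)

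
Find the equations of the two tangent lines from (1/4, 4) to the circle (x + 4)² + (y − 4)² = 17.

A line y − (4) = m(x − (1/4)) is tangent when its distance from (−4, 4) is √17:
(−17/4m − (0))² = 17(m² + 1)
m² − 16 = 0, so m = 4 or m = −4.
With m = 4: 4x − y = −3. With m = −4: 4x + y = 5.

4x − y = −3 and 4x + y = 5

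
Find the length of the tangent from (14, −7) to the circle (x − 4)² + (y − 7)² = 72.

Centre (4, 7), r² = 72. |PO|² = (10)² + (−14)² = 296.
By the tangent–radius right angle, tangent length = √(|PO|² − r²) = √224 = 4√14.

4√14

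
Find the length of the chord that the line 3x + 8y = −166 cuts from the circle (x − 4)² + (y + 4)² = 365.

The distance from (4, −4) to the line is 146/√73, and r² = 365.
Chord = 2√(r² − d²) = 2·√(73) = 2√73.

2√73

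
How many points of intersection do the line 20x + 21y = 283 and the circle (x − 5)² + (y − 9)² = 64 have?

Substituting the line into the circle gives 841x² − 8170x − 8363 = 0.
Δ = 66748900 − (−28133132) = 94882032.
Two real roots: the line is a secant.

2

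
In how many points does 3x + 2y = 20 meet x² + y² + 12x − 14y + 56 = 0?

0

Centre (−6, 7), r² = 29. Distance² from centre to line = (−24)²/13 = 576/13.
Since d² > r², the line lies outside the circle.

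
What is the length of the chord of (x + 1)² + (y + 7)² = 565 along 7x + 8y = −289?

Substitute y = (−289 − 7x)/8:
113x² + 3390x + 18193 = 0  ⟹  x² + 30x + 161 = 0
x = −7 or x = −23, giving (−7, −30) and (−23, −16).
Chord length = distance between (−7, −30) and (−23, −16) = √452 = 2√113.

2√113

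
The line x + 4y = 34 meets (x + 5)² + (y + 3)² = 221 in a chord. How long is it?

Substitute y = (34 − x)/4:
17x² + 68x − 1020 = 0  ⟹  x² + 4x − 60 = 0
x = 6 or x = −10, giving (6, 7) and (−10, 11).
|(6, 7) − (−10, 11)| = √((16)² + (−4)²) = 4√17.

4√17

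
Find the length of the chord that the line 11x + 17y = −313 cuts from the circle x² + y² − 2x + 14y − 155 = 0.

Substitute y = (−313 − 11x)/17:
410x² + 3690x − 21320 = 0  ⟹  x² + 9x − 52 = 0
x = 4 or x = −13, giving (4, −21) and (−13, −10).
|(4, −21) − (−13, −10)| = √((17)² + (−11)²) = √410.

√410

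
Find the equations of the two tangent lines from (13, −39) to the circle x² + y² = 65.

Write the tangent as mx − y + (−39 − m·(13)) = 0 and set its distance from the centre to √65:
[m·(−13) − (39)]² = 65(m² + 1)
4m² + 39m + 56 = 0, so m = −8 or m = −7/4.
With m = −8: 8x + y = 65. With m = −7/4: 7x + 4y = −65.

8x + y = 65 and 7x + 4y = −65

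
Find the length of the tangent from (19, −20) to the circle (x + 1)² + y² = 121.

√679

Centre (−1, 0), r² = 121. |PO|² = (20)² + (−20)² = 800.
The tangent meets the radius at right angles, so tangent² = |PO|² − r² = 800 − 121 = 679.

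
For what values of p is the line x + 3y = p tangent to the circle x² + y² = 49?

p = ±7√10

The line touches the circle iff its distance from (0, 0) is 7:
|1·0 + 3·0 − p| / √10 = 7
|p| = 7√10.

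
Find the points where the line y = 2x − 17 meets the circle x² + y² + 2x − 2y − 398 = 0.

Express y = 2x − 17 and substitute into the circle:
5x² − 70x − 75 = 0  ⟹  x² − 14x − 15 = 0
x = 15 or x = −1, giving (15, 13) and (−1, −19).

(−1, −19) and (15, 13)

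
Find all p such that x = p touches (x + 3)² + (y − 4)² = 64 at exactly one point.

p = −11 or p = 5

For a tangent, require d(centre, line) = r = 8.
|1·(−3) + 0·4 − p| / √1 = 8
|p − (−3)| = 8, so p = 5 or p = −11.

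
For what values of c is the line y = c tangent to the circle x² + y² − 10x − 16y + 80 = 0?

c = 5 or c = 11

The line touches the circle iff its distance from (5, 8) is 3:
|0·5 + 1·8 − c| / √1 = 3
|c − (8)| = 3, so c = 11 or c = 5.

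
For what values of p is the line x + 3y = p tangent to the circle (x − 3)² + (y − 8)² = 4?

Tangency holds when the distance from the centre (3, 8) to the line equals the radius 2:
|1·3 + 3·8 − p| / √10 = 2
|p − (27)| = 2√10.

p = 27 ± 2√10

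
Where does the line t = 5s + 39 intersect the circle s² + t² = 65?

(−8, −1) and (−7, 4)

Substitute t = 5s + 39:
26s² + 390s + 1456 = 0  ⟹  s² + 15s + 56 = 0
s = −7 or s = −8, giving (−7, 4) and (−8, −1).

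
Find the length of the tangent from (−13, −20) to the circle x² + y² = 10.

√559

Centre (0, 0), r² = 10. |PO|² = (−13)² + (−20)² = 569.
Power of the point: PT² = |PO|² − r² = 559, so PT = √559.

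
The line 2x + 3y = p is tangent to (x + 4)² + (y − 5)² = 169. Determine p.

Tangency holds when the distance from the centre (−4, 5) to the line equals the radius 13:
|2·(−4) + 3·5 − p| / √13 = 13
|p − (7)| = 13√13.

p = 7 ± 13√13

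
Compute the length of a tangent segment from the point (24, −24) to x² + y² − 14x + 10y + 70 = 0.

The centre is (7, −5) and r = 2. The square of the distance from P to the centre is 289 + 361 = 650.
By the tangent–radius right angle, tangent length = √(|PO|² − r²) = √646.

√646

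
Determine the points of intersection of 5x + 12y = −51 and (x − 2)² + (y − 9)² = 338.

(−15, 2) and (9, −8)

From the line, y = (−51 − 5x)/12. Substituting:
169x² + 1014x − 22815 = 0  ⟹  x² + 6x − 135 = 0
x = 9 or x = −15, giving (9, −8) and (−15, 2).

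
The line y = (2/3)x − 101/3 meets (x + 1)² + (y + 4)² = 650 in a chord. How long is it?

Substitute y = (−101 + 2x)/3:
13x² − 338x + 2080 = 0  ⟹  x² − 26x + 160 = 0
x = 16 or x = 10, giving (16, −23) and (10, −27).
|(16, −23) − (10, −27)| = √((6)² + (4)²) = 2√13.

2√13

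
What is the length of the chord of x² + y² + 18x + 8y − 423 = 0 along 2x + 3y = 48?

The distance from (−9, −4) to the line is 78/√13, and r² = 520.
Half the chord is √(r² − d²) = √(52), so the full chord is 4√13.

4√13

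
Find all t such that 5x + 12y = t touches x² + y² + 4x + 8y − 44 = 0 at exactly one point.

t = −162 or t = 46

Tangency holds when the distance from the centre (−2, −4) to the line equals the radius 8:
|5·(−2) + 12·(−4) − t| / √169 = 8
|t − (−58)| = 8·13, so t = 46 or t = −162.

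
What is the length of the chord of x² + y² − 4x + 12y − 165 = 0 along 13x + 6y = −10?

From the line, y = (−10 − 13x)/6. Substituting:
205x² − 820x − 6560 = 0  ⟹  x² − 4x − 32 = 0
x = 8 or x = −4, giving (8, −19) and (−4, 7).
Chord length = distance between (8, −19) and (−4, 7) = √820 = 2√205.

2√205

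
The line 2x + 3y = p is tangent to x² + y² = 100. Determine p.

Tangency holds when the distance from the centre (0, 0) to the line equals the radius 10:
|2·0 + 3·0 − p| / √13 = 10
|p| = 10√13.

p = ±10√13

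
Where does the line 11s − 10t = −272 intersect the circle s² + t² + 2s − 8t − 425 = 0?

Substitute t = (272 + 11s)/10:
221s² + 5304s + 9724 = 0  ⟹  s² + 24s + 44 = 0
s = −2 or s = −22, giving (−2, 25) and (−22, 3).

(−22, 3) and (−2, 25)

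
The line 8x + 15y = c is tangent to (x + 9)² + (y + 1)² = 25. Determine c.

c = −172 or c = −2

For a tangent, require d(centre, line) = r = 5.
|8·(−9) + 15·(−1) − c| / √289 = 5
|c − (−87)| = 5·17, so c = −2 or c = −172.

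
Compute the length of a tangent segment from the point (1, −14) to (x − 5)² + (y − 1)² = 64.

√177

The centre is (5, 1) and r = 8. The square of the distance from P to the centre is 16 + 225 = 241.
Power of the point: PT² = |PO|² − r² = 177, so PT = √177.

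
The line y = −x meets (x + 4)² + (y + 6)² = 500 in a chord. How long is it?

30√2

Substitute y = −x:
2x² − 4x − 448 = 0  ⟹  x² − 2x − 224 = 0
x = 16 or x = −14, giving (16, −16) and (−14, 14).
|(16, −16) − (−14, 14)| = √((30)² + (−30)²) = 30√2.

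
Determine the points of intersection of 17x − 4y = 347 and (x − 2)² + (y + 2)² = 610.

(15, −23) and (23, 11)

Substitute y = (−347 + 17x)/4:
305x² − 11590x + 105225 = 0  ⟹  x² − 38x + 345 = 0
x = 23 or x = 15, giving (23, 11) and (15, −23).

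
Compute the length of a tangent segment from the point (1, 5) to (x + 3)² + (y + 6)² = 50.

√87

Centre (−3, −6), r² = 50. |PO|² = (4)² + (11)² = 137.
The tangent meets the radius at right angles, so tangent² = |PO|² − r² = 137 − 50 = 87.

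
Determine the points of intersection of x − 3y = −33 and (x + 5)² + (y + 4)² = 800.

(−33, 0) and (15, 16)

Express y = (33 + x)/3 and substitute into the circle:
10x² + 180x − 4950 = 0  ⟹  x² + 18x − 495 = 0
x = 15 or x = −33, giving (15, 16) and (−33, 0).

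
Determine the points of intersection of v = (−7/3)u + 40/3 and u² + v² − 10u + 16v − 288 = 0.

(1, 11) and (16, −24)

Substitute v = (40 − 7u)/3:
58u² − 986u + 928 = 0  ⟹  u² − 17u + 16 = 0
u = 16 or u = 1, giving (16, −24) and (1, 11).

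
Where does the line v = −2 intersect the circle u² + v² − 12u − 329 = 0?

(−13, −2) and (25, −2)

From the line, v = −2. Substituting:
u² − 12u − 325 = 0
u = 25 or u = −13, giving (25, −2) and (−13, −2).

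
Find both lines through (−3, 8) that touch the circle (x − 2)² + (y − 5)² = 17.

A line y − (8) = m(x − (−3)) is tangent when its distance from (2, 5) is √17:
(5m − (−3))² = 17(m² + 1)
4m² + 15m − 4 = 0, so m = 1/4 or m = −4.
Through (−3, 8) these give x − 4y = −35 and 4x + y = −4.

x − 4y = −35 and 4x + y = −4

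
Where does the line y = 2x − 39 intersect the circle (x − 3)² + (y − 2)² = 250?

Express y = 2x − 39 and substitute into the circle:
5x² − 170x + 1440 = 0  ⟹  x² − 34x + 288 = 0
x = 18 or x = 16, giving (18, −3) and (16, −7).

(16, −7) and (18, −3)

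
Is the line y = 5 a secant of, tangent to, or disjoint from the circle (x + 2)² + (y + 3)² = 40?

disjoint

d² = (0·(−2) + 1·(−3) − (5))² = 64; r² = 40.
Since d² > r², the line lies outside the circle.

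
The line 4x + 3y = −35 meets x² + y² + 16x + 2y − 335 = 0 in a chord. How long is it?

40

From the line, y = (−35 − 4x)/3. Substituting:
25x² + 400x − 2000 = 0  ⟹  x² + 16x − 80 = 0
x = 4 or x = −20, giving (4, −17) and (−20, 15).
Chord length = distance between (4, −17) and (−20, 15) = √1600 = 40.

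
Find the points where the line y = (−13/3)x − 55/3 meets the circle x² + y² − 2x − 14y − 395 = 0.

(−10, 25) and (−1, −14)

From the line, y = (−55 − 13x)/3. Substituting:
178x² + 1958x + 1780 = 0  ⟹  x² + 11x + 10 = 0
x = −1 or x = −10, giving (−1, −14) and (−10, 25).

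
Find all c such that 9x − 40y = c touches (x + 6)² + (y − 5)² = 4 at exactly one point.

c = −336 or c = −172

For a tangent, require d(centre, line) = r = 2.
|9·(−6) − 40·5 − c| / √1681 = 2
|c − (−254)| = 2·41, so c = −172 or c = −336.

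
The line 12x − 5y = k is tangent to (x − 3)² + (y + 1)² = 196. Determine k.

k = −141 or k = 223

The line touches the circle iff its distance from (3, −1) is 14:
|12·3 − 5·(−1) − k| / √169 = 14
|k − (41)| = 14·13, so k = 223 or k = −141.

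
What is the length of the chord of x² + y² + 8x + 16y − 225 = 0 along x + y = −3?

23√2

Centre (−4, −8), r² = 305. Perpendicular distance d from centre to line = |−9| / √2 = 9/√2.
Half the chord is √(r² − d²) = √(529/2), so the full chord is 23√2.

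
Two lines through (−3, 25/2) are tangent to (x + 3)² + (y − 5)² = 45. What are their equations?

Let a tangent through (−3, 25/2) have slope m. Its distance from (−3, 5) must equal 3√5:
(0m − (−15/2))² = 45(m² + 1)
4m² − 1 = 0, so m = −1/2 or m = 1/2.
Through (−3, 25/2) these give x + 2y = 22 and x − 2y = −28.

x + 2y = 22 and x − 2y = −28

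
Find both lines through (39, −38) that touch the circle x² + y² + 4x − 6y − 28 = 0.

4x + 5y = −34 and 5x + 4y = 43

A line y − (−38) = m(x − (39)) is tangent when its distance from (−2, 3) is √41:
[m·(−41) − (41)]² = 41(m² + 1)
20m² + 41m + 20 = 0, so m = −4/5 or m = −5/4.
With m = −4/5: 4x + 5y = −34. With m = −5/4: 5x + 4y = 43.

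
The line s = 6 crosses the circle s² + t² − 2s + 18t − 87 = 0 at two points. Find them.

(6, −21) and (6, 3)

The line gives s = 6. Substituting into the circle:
t² + 18t − 63 = 0
t = 3 or t = −21, giving (6, 3) and (6, −21).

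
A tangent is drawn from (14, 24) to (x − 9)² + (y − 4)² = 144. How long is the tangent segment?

With centre O = (9, 4), |OP|² = 425 and r² = 144.
Power of the point: PT² = |PO|² − r² = 281, so PT = √281.

√281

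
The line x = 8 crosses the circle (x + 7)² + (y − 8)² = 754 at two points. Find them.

The line gives x = 8. Substituting into the circle:
y² − 16y − 465 = 0
y = 31 or y = −15, giving (8, 31) and (8, −15).

(8, −15) and (8, 31)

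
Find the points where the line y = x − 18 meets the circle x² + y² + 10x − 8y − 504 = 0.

Express y = x − 18 and substitute into the circle:
2x² − 34x − 36 = 0  ⟹  x² − 17x − 18 = 0
x = 18 or x = −1, giving (18, 0) and (−1, −19).

(−1, −19) and (18, 0)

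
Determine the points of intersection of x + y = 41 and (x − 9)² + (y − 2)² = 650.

Express y = −x + 41 and substitute into the circle:
2x² − 96x + 952 = 0  ⟹  x² − 48x + 476 = 0
x = 34 or x = 14, giving (34, 7) and (14, 27).

(14, 27) and (34, 7)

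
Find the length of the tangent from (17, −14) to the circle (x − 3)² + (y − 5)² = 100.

With centre O = (3, 5), |OP|² = 557 and r² = 100.
By the tangent–radius right angle, tangent length = √(|PO|² − r²) = √457.

√457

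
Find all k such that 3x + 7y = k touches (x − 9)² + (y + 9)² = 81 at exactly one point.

k = −36 ± 9√58

For a tangent, require d(centre, line) = r = 9.
|3·9 + 7·(−9) − k| / √58 = 9
|k − (−36)| = 9√58.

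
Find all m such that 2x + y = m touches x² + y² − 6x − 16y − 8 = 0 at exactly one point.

The line touches the circle iff its distance from (3, 8) is 9:
|2·3 + 1·8 − m| / √5 = 9
|m − (14)| = 9√5.

m = 14 ± 9√5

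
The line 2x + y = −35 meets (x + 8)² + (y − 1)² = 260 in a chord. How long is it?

12√5

From the line, y = −2x − 35. Substituting:
5x² + 160x + 1100 = 0  ⟹  x² + 32x + 220 = 0
x = −10 or x = −22, giving (−10, −15) and (−22, 9).
|(−10, −15) − (−22, 9)| = √((12)² + (−24)²) = 12√5.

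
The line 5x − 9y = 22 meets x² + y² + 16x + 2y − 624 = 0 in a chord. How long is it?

5√106

Substitute y = (−22 + 5x)/9:
106x² + 1166x − 50456 = 0  ⟹  x² + 11x − 476 = 0
x = 17 or x = −28, giving (17, 7) and (−28, −18).
|(17, 7) − (−28, −18)| = √((45)² + (25)²) = 5√106.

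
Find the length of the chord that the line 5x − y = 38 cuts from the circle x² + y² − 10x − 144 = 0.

5√26

The distance from (5, 0) to the line is 13/√26, and r² = 169.
Half the chord is √(r² − d²) = √(325/2), so the full chord is 5√26.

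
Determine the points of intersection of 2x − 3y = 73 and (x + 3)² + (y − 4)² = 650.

(8, −19) and (14, −15)

From the line, y = (−73 + 2x)/3. Substituting:
13x² − 286x + 1456 = 0  ⟹  x² − 22x + 112 = 0
x = 14 or x = 8, giving (14, −15) and (8, −19).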